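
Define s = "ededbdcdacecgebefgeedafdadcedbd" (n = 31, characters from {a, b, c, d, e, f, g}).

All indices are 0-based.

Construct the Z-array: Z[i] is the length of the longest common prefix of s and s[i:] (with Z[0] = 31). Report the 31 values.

[31, 0, 2, 0, 0, 0, 0, 0, 0, 0, 1, 0, 0, 1, 0, 1, 0, 0, 1, 2, 0, 0, 0, 0, 0, 0, 0, 2, 0, 0, 0]

Z[0]=31
i=1: outside box; Z[1]=0
i=2: outside box; Z[2]=2 extend→box=[2,4)
i=3: min(r-i=1, Z[1]=0)=0; Z[3]=0
i=4: outside box; Z[4]=0
i=5: outside box; Z[5]=0
i=6: outside box; Z[6]=0
i=7: outside box; Z[7]=0
i=8: outside box; Z[8]=0
i=9: outside box; Z[9]=0
i=10: outside box; Z[10]=1 extend→box=[10,11)
i=11: outside box; Z[11]=0
i=12: outside box; Z[12]=0
i=13: outside box; Z[13]=1 extend→box=[13,14)
i=14: outside box; Z[14]=0
i=15: outside box; Z[15]=1 extend→box=[15,16)
i=16: outside box; Z[16]=0
i=17: outside box; Z[17]=0
i=18: outside box; Z[18]=1 extend→box=[18,19)
i=19: outside box; Z[19]=2 extend→box=[19,21)
i=20: min(r-i=1, Z[1]=0)=0; Z[20]=0
i=21: outside box; Z[21]=0
i=22: outside box; Z[22]=0
i=23: outside box; Z[23]=0
i=24: outside box; Z[24]=0
i=25: outside box; Z[25]=0
i=26: outside box; Z[26]=0
i=27: outside box; Z[27]=2 extend→box=[27,29)
i=28: min(r-i=1, Z[1]=0)=0; Z[28]=0
i=29: outside box; Z[29]=0
i=30: outside box; Z[30]=0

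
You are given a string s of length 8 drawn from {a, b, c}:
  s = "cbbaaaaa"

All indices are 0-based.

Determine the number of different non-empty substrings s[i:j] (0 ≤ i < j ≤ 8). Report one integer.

25

rank | idx | suffix
   0 |   7 | a
   1 |   6 | aa
   2 |   5 | aaa
   3 |   4 | aaaa
   4 |   3 | aaaaa
   5 |   2 | baaaaa
   6 |   1 | bbaaaaa
   7 |   0 | cbbaaaaa

SA = [7, 6, 5, 4, 3, 2, 1, 0]
i: (SA[i-1],SA[i]) lcp shared
  1: (7,6) 1 'a'
  2: (6,5) 2 'aa'
  3: (5,4) 3 'aaa'
  4: (4,3) 4 'aaaa'
  5: (3,2) 0 ''
  6: (2,1) 1 'b'
  7: (1,0) 0 ''

n(n+1)/2 = 8·9/2 = 36
Σ LCP = 0 + 1 + 2 + 3 + 4 + 0 + 1 + 0 = 11
distinct = 36 − 11 = 25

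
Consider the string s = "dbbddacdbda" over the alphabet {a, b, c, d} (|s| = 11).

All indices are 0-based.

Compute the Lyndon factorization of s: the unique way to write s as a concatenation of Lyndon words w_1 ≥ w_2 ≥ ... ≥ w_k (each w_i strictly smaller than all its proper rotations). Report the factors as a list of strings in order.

emit factor 1: 'd' (i=0, period=1)
emit factor 2: 'bbdd' (i=1, period=4)
emit factor 3: 'acdbd' (i=5, period=5)
emit factor 4: 'a' (i=10, period=1)

["d", "bbdd", "acdbd", "a"]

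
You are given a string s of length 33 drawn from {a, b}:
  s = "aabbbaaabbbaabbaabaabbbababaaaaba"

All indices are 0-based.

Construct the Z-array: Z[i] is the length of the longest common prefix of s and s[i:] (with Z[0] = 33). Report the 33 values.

Z[0]=33
i=1: i≥r, start 0; Z[1]=1 extend→box=[1,2)
i=2: i≥r, start 0; Z[2]=0
i=3: i≥r, start 0; Z[3]=0
i=4: i≥r, start 0; Z[4]=0
i=5: i≥r, start 0; Z[5]=2 extend→box=[5,7)
i=6: min(r-i=1, Z[1]=1)=1; Z[6]=7 extend→box=[6,13)
i=7: min(r-i=6, Z[1]=1)=1; Z[7]=1
i=8: min(r-i=5, Z[2]=0)=0; Z[8]=0
i=9: min(r-i=4, Z[3]=0)=0; Z[9]=0
i=10: min(r-i=3, Z[4]=0)=0; Z[10]=0
i=11: min(r-i=2, Z[5]=2)=2; Z[11]=4 extend→box=[11,15)
i=12: min(r-i=3, Z[1]=1)=1; Z[12]=1
i=13: min(r-i=2, Z[2]=0)=0; Z[13]=0
i=14: min(r-i=1, Z[3]=0)=0; Z[14]=0
i=15: i≥r, start 0; Z[15]=3 extend→box=[15,18)
i=16: min(r-i=2, Z[1]=1)=1; Z[16]=1
i=17: min(r-i=1, Z[2]=0)=0; Z[17]=0
i=18: i≥r, start 0; Z[18]=6 extend→box=[18,24)
i=19: min(r-i=5, Z[1]=1)=1; Z[19]=1
i=20: min(r-i=4, Z[2]=0)=0; Z[20]=0
i=21: min(r-i=3, Z[3]=0)=0; Z[21]=0
i=22: min(r-i=2, Z[4]=0)=0; Z[22]=0
i=23: min(r-i=1, Z[5]=2)=1; Z[23]=1
i=24: i≥r, start 0; Z[24]=0
i=25: i≥r, start 0; Z[25]=1 extend→box=[25,26)
i=26: i≥r, start 0; Z[26]=0
i=27: i≥r, start 0; Z[27]=2 extend→box=[27,29)
i=28: min(r-i=1, Z[1]=1)=1; Z[28]=2 extend→box=[28,30)
i=29: min(r-i=1, Z[1]=1)=1; Z[29]=3 extend→box=[29,32)
i=30: min(r-i=2, Z[1]=1)=1; Z[30]=1
i=31: min(r-i=1, Z[2]=0)=0; Z[31]=0
i=32: i≥r, start 0; Z[32]=1 extend→box=[32,33)

[33, 1, 0, 0, 0, 2, 7, 1, 0, 0, 0, 4, 1, 0, 0, 3, 1, 0, 6, 1, 0, 0, 0, 1, 0, 1, 0, 2, 2, 3, 1, 0, 1]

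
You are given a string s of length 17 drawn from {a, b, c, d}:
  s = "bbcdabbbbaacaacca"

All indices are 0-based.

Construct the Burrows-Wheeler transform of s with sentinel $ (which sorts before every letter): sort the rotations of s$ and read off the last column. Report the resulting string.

rank  rotation            last
    0  $bbcdabbbbaacaacca  a
    1  a$bbcdabbbbaacaacc  c
    2  aacaacca$bbcdabbbb  b
    3  aacca$bbcdabbbbaac  c
    4  abbbbaacaacca$bbcd  d
    5  acaacca$bbcdabbbba  a
    6  acca$bbcdabbbbaaca  a
    7  baacaacca$bbcdabbb  b
    8  bbaacaacca$bbcdabb  b
    9  bbbaacaacca$bbcdab  b
   10  bbbbaacaacca$bbcda  a
   11  bbcdabbbbaacaacca$  $
   12  bcdabbbbaacaacca$b  b
   13  ca$bbcdabbbbaacaac  c
   14  caacca$bbcdabbbbaa  a
   15  cca$bbcdabbbbaacaa  a
   16  cdabbbbaacaacca$bb  b
   17  dabbbbaacaacca$bbc  c

acbcdaabbba$bcaabc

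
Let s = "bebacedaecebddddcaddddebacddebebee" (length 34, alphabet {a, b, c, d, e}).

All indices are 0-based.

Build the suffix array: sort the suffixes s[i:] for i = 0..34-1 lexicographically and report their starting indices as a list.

[24, 3, 17, 7, 23, 2, 11, 0, 29, 31, 16, 25, 9, 4, 6, 15, 14, 13, 12, 18, 19, 20, 26, 21, 27, 33, 22, 1, 10, 28, 30, 8, 5, 32]

rank→(start, suffix):
  0 → (24, 'acddebebee')
  1 → (3, 'acedaecebddddcaddddebacddebebee')
  2 → (17, 'addddebacddebebee')
  3 → (7, 'aecebddddcaddddebacddebebee')
  4 → (23, 'bacddebebee')
  5 → (2, 'bacedaecebddddcaddddebacddebebee')
  6 → (11, 'bddddcaddddebacddebebee')
  7 → (0, 'bebacedaecebddddcaddddebacddebebee')
  8 → (29, 'bebee')
  9 → (31, 'bee')
  10 → (16, 'caddddebacddebebee')
  11 → (25, 'cddebebee')
  12 → (9, 'cebddddcaddddebacddebebee')
  13 → (4, 'cedaecebddddcaddddebacddebebee')
  14 → (6, 'daecebddddcaddddebacddebebee')
  15 → (15, 'dcaddddebacddebebee')
  16 → (14, 'ddcaddddebacddebebee')
  17 → (13, 'dddcaddddebacddebebee')
  18 → (12, 'ddddcaddddebacddebebee')
  19 → (18, 'ddddebacddebebee')
  20 → (19, 'dddebacddebebee')
  21 → (20, 'ddebacddebebee')
  22 → (26, 'ddebebee')
  23 → (21, 'debacddebebee')
  24 → (27, 'debebee')
  25 → (33, 'e')
  26 → (22, 'ebacddebebee')
  27 → (1, 'ebacedaecebddddcaddddebacddebebee')
  28 → (10, 'ebddddcaddddebacddebebee')
  29 → (28, 'ebebee')
  30 → (30, 'ebee')
  31 → (8, 'ecebddddcaddddebacddebebee')
  32 → (5, 'edaecebddddcaddddebacddebebee')
  33 → (32, 'ee')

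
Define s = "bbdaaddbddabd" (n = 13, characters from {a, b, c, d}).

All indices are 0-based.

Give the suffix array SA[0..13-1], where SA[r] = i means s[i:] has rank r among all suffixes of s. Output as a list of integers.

[3, 10, 4, 0, 11, 1, 7, 12, 2, 9, 6, 8, 5]

rank | idx | suffix
   0 |   3 | aaddbddabd
   1 |  10 | abd
   2 |   4 | addbddabd
   3 |   0 | bbdaaddbddabd
   4 |  11 | bd
   5 |   1 | bdaaddbddabd
   6 |   7 | bddabd
   7 |  12 | d
   8 |   2 | daaddbddabd
   9 |   9 | dabd
  10 |   6 | dbddabd
  11 |   8 | ddabd
  12 |   5 | ddbddabd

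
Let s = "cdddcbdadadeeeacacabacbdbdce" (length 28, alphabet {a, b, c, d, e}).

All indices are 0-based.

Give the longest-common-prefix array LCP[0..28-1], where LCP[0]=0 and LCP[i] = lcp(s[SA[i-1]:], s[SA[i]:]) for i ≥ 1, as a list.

[0, 1, 3, 2, 1, 2, 0, 1, 2, 2, 0, 2, 1, 3, 1, 1, 0, 3, 1, 1, 2, 1, 2, 1, 0, 1, 1, 2]

sorted suffixes:
  #0 SA[0]=18  'abacbdbdce'
  #1 SA[1]=16  'acabacbdbdce'
  #2 SA[2]=14  'acacabacbdbdce'
  #3 SA[3]=20  'acbdbdce'
  #4 SA[4]=7  'adadeeeacacabacbdbdce'
  #5 SA[5]=9  'adeeeacacabacbdbdce'
  #6 SA[6]=19  'bacbdbdce'
  #7 SA[7]=5  'bdadadeeeacacabacbdbdce'
  #8 SA[8]=22  'bdbdce'
  #9 SA[9]=24  'bdce'
  #10 SA[10]=17  'cabacbdbdce'
  #11 SA[11]=15  'cacabacbdbdce'
  #12 SA[12]=4  'cbdadadeeeacacabacbdbdce'
  #13 SA[13]=21  'cbdbdce'
  #14 SA[14]=0  'cdddcbdadadeeeacacabacbdbdce'
  #15 SA[15]=26  'ce'
  #16 SA[16]=6  'dadadeeeacacabacbdbdce'
  #17 SA[17]=8  'dadeeeacacabacbdbdce'
  #18 SA[18]=23  'dbdce'
  #19 SA[19]=3  'dcbdadadeeeacacabacbdbdce'
  #20 SA[20]=25  'dce'
  #21 SA[21]=2  'ddcbdadadeeeacacabacbdbdce'
  #22 SA[22]=1  'dddcbdadadeeeacacabacbdbdce'
  #23 SA[23]=10  'deeeacacabacbdbdce'
  #24 SA[24]=27  'e'
  #25 SA[25]=13  'eacacabacbdbdce'
  #26 SA[26]=12  'eeacacabacbdbdce'
  #27 SA[27]=11  'eeeacacabacbdbdce'

SA = [18, 16, 14, 20, 7, 9, 19, 5, 22, 24, 17, 15, 4, 21, 0, 26, 6, 8, 23, 3, 25, 2, 1, 10, 27, 13, 12, 11]
[i] adj suffixes → lcp
  [1] 18/16 → 1 ('a')
  [2] 16/14 → 3 ('aca')
  [3] 14/20 → 2 ('ac')
  [4] 20/7 → 1 ('a')
  [5] 7/9 → 2 ('ad')
  [6] 9/19 → 0 ('')
  [7] 19/5 → 1 ('b')
  [8] 5/22 → 2 ('bd')
  [9] 22/24 → 2 ('bd')
  [10] 24/17 → 0 ('')
  [11] 17/15 → 2 ('ca')
  [12] 15/4 → 1 ('c')
  [13] 4/21 → 3 ('cbd')
  [14] 21/0 → 1 ('c')
  [15] 0/26 → 1 ('c')
  [16] 26/6 → 0 ('')
  [17] 6/8 → 3 ('dad')
  [18] 8/23 → 1 ('d')
  [19] 23/3 → 1 ('d')
  [20] 3/25 → 2 ('dc')
  [21] 25/2 → 1 ('d')
  [22] 2/1 → 2 ('dd')
  [23] 1/10 → 1 ('d')
  [24] 10/27 → 0 ('')
  [25] 27/13 → 1 ('e')
  [26] 13/12 → 1 ('e')
  [27] 12/11 → 2 ('ee')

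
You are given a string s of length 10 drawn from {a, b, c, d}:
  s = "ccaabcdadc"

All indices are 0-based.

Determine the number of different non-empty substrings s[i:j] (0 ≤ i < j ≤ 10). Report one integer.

rank | idx | suffix
   0 |   2 | aabcdadc
   1 |   3 | abcdadc
   2 |   7 | adc
   3 |   4 | bcdadc
   4 |   9 | c
   5 |   1 | caabcdadc
   6 |   0 | ccaabcdadc
   7 |   5 | cdadc
   8 |   6 | dadc
   9 |   8 | dc

SA = [2, 3, 7, 4, 9, 1, 0, 5, 6, 8]
i: (SA[i-1],SA[i]) lcp shared
  1: (2,3) 1 'a'
  2: (3,7) 1 'a'
  3: (7,4) 0 ''
  4: (4,9) 0 ''
  5: (9,1) 1 'c'
  6: (1,0) 1 'c'
  7: (0,5) 1 'c'
  8: (5,6) 0 ''
  9: (6,8) 1 'd'

n(n+1)/2 = 10·11/2 = 55
Σ LCP = 0 + 1 + 1 + 0 + 0 + 1 + 1 + 1 + 0 + 1 = 6
distinct = 55 − 6 = 49

49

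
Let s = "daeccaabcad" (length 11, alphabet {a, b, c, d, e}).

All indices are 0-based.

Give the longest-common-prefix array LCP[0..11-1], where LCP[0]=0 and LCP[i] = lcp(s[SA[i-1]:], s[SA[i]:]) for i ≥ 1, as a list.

[0, 1, 1, 1, 0, 0, 2, 1, 0, 1, 0]

rank→(start, suffix):
  0 → (5, 'aabcad')
  1 → (6, 'abcad')
  2 → (9, 'ad')
  3 → (1, 'aeccaabcad')
  4 → (7, 'bcad')
  5 → (4, 'caabcad')
  6 → (8, 'cad')
  7 → (3, 'ccaabcad')
  8 → (10, 'd')
  9 → (0, 'daeccaabcad')
  10 → (2, 'eccaabcad')

SA = [5, 6, 9, 1, 7, 4, 8, 3, 10, 0, 2]
[i] adj suffixes → lcp
  [1] 5/6 → 1 ('a')
  [2] 6/9 → 1 ('a')
  [3] 9/1 → 1 ('a')
  [4] 1/7 → 0 ('')
  [5] 7/4 → 0 ('')
  [6] 4/8 → 2 ('ca')
  [7] 8/3 → 1 ('c')
  [8] 3/10 → 0 ('')
  [9] 10/0 → 1 ('d')
  [10] 0/2 → 0 ('')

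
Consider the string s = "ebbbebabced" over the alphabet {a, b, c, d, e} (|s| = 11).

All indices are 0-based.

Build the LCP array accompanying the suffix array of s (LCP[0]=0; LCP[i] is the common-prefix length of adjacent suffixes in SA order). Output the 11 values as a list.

[0, 0, 1, 2, 1, 1, 0, 0, 0, 2, 1]

rank→(start, suffix):
  0 → (6, 'abced')
  1 → (5, 'babced')
  2 → (1, 'bbbebabced')
  3 → (2, 'bbebabced')
  4 → (7, 'bced')
  5 → (3, 'bebabced')
  6 → (8, 'ced')
  7 → (10, 'd')
  8 → (4, 'ebabced')
  9 → (0, 'ebbbebabced')
  10 → (9, 'ed')

SA = [6, 5, 1, 2, 7, 3, 8, 10, 4, 0, 9]
i: (SA[i-1],SA[i]) lcp shared
  1: (6,5) 0 ''
  2: (5,1) 1 'b'
  3: (1,2) 2 'bb'
  4: (2,7) 1 'b'
  5: (7,3) 1 'b'
  6: (3,8) 0 ''
  7: (8,10) 0 ''
  8: (10,4) 0 ''
  9: (4,0) 2 'eb'
  10: (0,9) 1 'e'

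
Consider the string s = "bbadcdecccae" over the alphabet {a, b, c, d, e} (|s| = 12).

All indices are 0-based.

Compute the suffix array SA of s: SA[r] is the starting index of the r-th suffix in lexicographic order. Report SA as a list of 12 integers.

rank→(start, suffix):
  0 → (2, 'adcdecccae')
  1 → (10, 'ae')
  2 → (1, 'badcdecccae')
  3 → (0, 'bbadcdecccae')
  4 → (9, 'cae')
  5 → (8, 'ccae')
  6 → (7, 'cccae')
  7 → (4, 'cdecccae')
  8 → (3, 'dcdecccae')
  9 → (5, 'decccae')
  10 → (11, 'e')
  11 → (6, 'ecccae')

[2, 10, 1, 0, 9, 8, 7, 4, 3, 5, 11, 6]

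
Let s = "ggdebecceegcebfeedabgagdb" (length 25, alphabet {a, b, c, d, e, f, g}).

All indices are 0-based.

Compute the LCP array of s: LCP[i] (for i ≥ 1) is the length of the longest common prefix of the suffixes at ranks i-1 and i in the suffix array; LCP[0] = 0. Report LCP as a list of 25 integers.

[0, 1, 0, 1, 1, 1, 0, 1, 2, 0, 1, 1, 0, 2, 1, 1, 1, 2, 1, 0, 0, 1, 1, 2, 1]

rank→(start, suffix):
  0 → (18, 'abgagdb')
  1 → (21, 'agdb')
  2 → (24, 'b')
  3 → (4, 'becceegcebfeedabgagdb')
  4 → (13, 'bfeedabgagdb')
  5 → (19, 'bgagdb')
  6 → (6, 'cceegcebfeedabgagdb')
  7 → (11, 'cebfeedabgagdb')
  8 → (7, 'ceegcebfeedabgagdb')
  9 → (17, 'dabgagdb')
  10 → (23, 'db')
  11 → (2, 'debecceegcebfeedabgagdb')
  12 → (3, 'ebecceegcebfeedabgagdb')
  13 → (12, 'ebfeedabgagdb')
  14 → (5, 'ecceegcebfeedabgagdb')
  15 → (16, 'edabgagdb')
  16 → (15, 'eedabgagdb')
  17 → (8, 'eegcebfeedabgagdb')
  18 → (9, 'egcebfeedabgagdb')
  19 → (14, 'feedabgagdb')
  20 → (20, 'gagdb')
  21 → (10, 'gcebfeedabgagdb')
  22 → (22, 'gdb')
  23 → (1, 'gdebecceegcebfeedabgagdb')
  24 → (0, 'ggdebecceegcebfeedabgagdb')

SA = [18, 21, 24, 4, 13, 19, 6, 11, 7, 17, 23, 2, 3, 12, 5, 16, 15, 8, 9, 14, 20, 10, 22, 1, 0]
rank  pair      lcp
   1  s[18:],s[21:]  1  'a'
   2  s[21:],s[24:]  0  ''
   3  s[24:],s[4:]  1  'b'
   4  s[4:],s[13:]  1  'b'
   5  s[13:],s[19:]  1  'b'
   6  s[19:],s[6:]  0  ''
   7  s[6:],s[11:]  1  'c'
   8  s[11:],s[7:]  2  'ce'
   9  s[7:],s[17:]  0  ''
  10  s[17:],s[23:]  1  'd'
  11  s[23:],s[2:]  1  'd'
  12  s[2:],s[3:]  0  ''
  13  s[3:],s[12:]  2  'eb'
  14  s[12:],s[5:]  1  'e'
  15  s[5:],s[16:]  1  'e'
  16  s[16:],s[15:]  1  'e'
  17  s[15:],s[8:]  2  'ee'
  18  s[8:],s[9:]  1  'e'
  19  s[9:],s[14:]  0  ''
  20  s[14:],s[20:]  0  ''
  21  s[20:],s[10:]  1  'g'
  22  s[10:],s[22:]  1  'g'
  23  s[22:],s[1:]  2  'gd'
  24  s[1:],s[0:]  1  'g'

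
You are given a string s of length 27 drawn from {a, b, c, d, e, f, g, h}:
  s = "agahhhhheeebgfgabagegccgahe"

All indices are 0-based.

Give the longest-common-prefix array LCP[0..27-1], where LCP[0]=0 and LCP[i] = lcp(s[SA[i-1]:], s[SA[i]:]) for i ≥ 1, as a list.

rank→(start, suffix):
  0 → (15, 'abagegccgahe')
  1 → (0, 'agahhhhheeebgfgabagegccgahe')
  2 → (17, 'agegccgahe')
  3 → (24, 'ahe')
  4 → (2, 'ahhhhheeebgfgabagegccgahe')
  5 → (16, 'bagegccgahe')
  6 → (11, 'bgfgabagegccgahe')
  7 → (21, 'ccgahe')
  8 → (22, 'cgahe')
  9 → (26, 'e')
  10 → (10, 'ebgfgabagegccgahe')
  11 → (9, 'eebgfgabagegccgahe')
  12 → (8, 'eeebgfgabagegccgahe')
  13 → (19, 'egccgahe')
  14 → (13, 'fgabagegccgahe')
  15 → (14, 'gabagegccgahe')
  16 → (23, 'gahe')
  17 → (1, 'gahhhhheeebgfgabagegccgahe')
  18 → (20, 'gccgahe')
  19 → (18, 'gegccgahe')
  20 → (12, 'gfgabagegccgahe')
  21 → (25, 'he')
  22 → (7, 'heeebgfgabagegccgahe')
  23 → (6, 'hheeebgfgabagegccgahe')
  24 → (5, 'hhheeebgfgabagegccgahe')
  25 → (4, 'hhhheeebgfgabagegccgahe')
  26 → (3, 'hhhhheeebgfgabagegccgahe')

SA = [15, 0, 17, 24, 2, 16, 11, 21, 22, 26, 10, 9, 8, 19, 13, 14, 23, 1, 20, 18, 12, 25, 7, 6, 5, 4, 3]
[i] adj suffixes → lcp
  [1] 15/0 → 1 ('a')
  [2] 0/17 → 2 ('ag')
  [3] 17/24 → 1 ('a')
  [4] 24/2 → 2 ('ah')
  [5] 2/16 → 0 ('')
  [6] 16/11 → 1 ('b')
  [7] 11/21 → 0 ('')
  [8] 21/22 → 1 ('c')
  [9] 22/26 → 0 ('')
  [10] 26/10 → 1 ('e')
  [11] 10/9 → 1 ('e')
  [12] 9/8 → 2 ('ee')
  [13] 8/19 → 1 ('e')
  [14] 19/13 → 0 ('')
  [15] 13/14 → 0 ('')
  [16] 14/23 → 2 ('ga')
  [17] 23/1 → 3 ('gah')
  [18] 1/20 → 1 ('g')
  [19] 20/18 → 1 ('g')
  [20] 18/12 → 1 ('g')
  [21] 12/25 → 0 ('')
  [22] 25/7 → 2 ('he')
  [23] 7/6 → 1 ('h')
  [24] 6/5 → 2 ('hh')
  [25] 5/4 → 3 ('hhh')
  [26] 4/3 → 4 ('hhhh')

[0, 1, 2, 1, 2, 0, 1, 0, 1, 0, 1, 1, 2, 1, 0, 0, 2, 3, 1, 1, 1, 0, 2, 1, 2, 3, 4]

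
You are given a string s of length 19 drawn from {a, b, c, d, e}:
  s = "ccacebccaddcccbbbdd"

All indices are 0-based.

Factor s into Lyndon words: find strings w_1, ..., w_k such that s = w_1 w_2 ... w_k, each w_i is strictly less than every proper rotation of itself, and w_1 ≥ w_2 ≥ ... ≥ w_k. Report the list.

emit factor 1: 'c' (i=0, period=1)
emit factor 2: 'c' (i=1, period=1)
emit factor 3: 'acebccaddcccbbbdd' (i=2, period=17)

["c", "c", "acebccaddcccbbbdd"]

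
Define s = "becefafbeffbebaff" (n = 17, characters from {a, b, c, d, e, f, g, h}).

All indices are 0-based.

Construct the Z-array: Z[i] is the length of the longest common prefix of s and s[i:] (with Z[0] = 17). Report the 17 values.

[17, 0, 0, 0, 0, 0, 0, 2, 0, 0, 0, 2, 0, 1, 0, 0, 0]

Z[0]=17
i=1: i≥r, start 0; Z[1]=0
i=2: i≥r, start 0; Z[2]=0
i=3: i≥r, start 0; Z[3]=0
i=4: i≥r, start 0; Z[4]=0
i=5: i≥r, start 0; Z[5]=0
i=6: i≥r, start 0; Z[6]=0
i=7: i≥r, start 0; Z[7]=2 extend→box=[7,9)
i=8: min(r-i=1, Z[1]=0)=0; Z[8]=0
i=9: i≥r, start 0; Z[9]=0
i=10: i≥r, start 0; Z[10]=0
i=11: i≥r, start 0; Z[11]=2 extend→box=[11,13)
i=12: min(r-i=1, Z[1]=0)=0; Z[12]=0
i=13: i≥r, start 0; Z[13]=1 extend→box=[13,14)
i=14: i≥r, start 0; Z[14]=0
i=15: i≥r, start 0; Z[15]=0
i=16: i≥r, start 0; Z[16]=0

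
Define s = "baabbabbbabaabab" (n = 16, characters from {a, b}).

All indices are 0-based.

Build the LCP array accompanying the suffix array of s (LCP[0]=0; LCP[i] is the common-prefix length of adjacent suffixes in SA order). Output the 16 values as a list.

sorted suffixes:
  #0 SA[0]=11  'aabab'
  #1 SA[1]=1  'aabbabbbabaabab'
  #2 SA[2]=14  'ab'
  #3 SA[3]=9  'abaabab'
  #4 SA[4]=12  'abab'
  #5 SA[5]=2  'abbabbbabaabab'
  #6 SA[6]=5  'abbbabaabab'
  #7 SA[7]=15  'b'
  #8 SA[8]=10  'baabab'
  #9 SA[9]=0  'baabbabbbabaabab'
  #10 SA[10]=13  'bab'
  #11 SA[11]=8  'babaabab'
  #12 SA[12]=4  'babbbabaabab'
  #13 SA[13]=7  'bbabaabab'
  #14 SA[14]=3  'bbabbbabaabab'
  #15 SA[15]=6  'bbbabaabab'

SA = [11, 1, 14, 9, 12, 2, 5, 15, 10, 0, 13, 8, 4, 7, 3, 6]
rank  pair      lcp
   1  s[11:],s[1:]  3  'aab'
   2  s[1:],s[14:]  1  'a'
   3  s[14:],s[9:]  2  'ab'
   4  s[9:],s[12:]  3  'aba'
   5  s[12:],s[2:]  2  'ab'
   6  s[2:],s[5:]  3  'abb'
   7  s[5:],s[15:]  0  ''
   8  s[15:],s[10:]  1  'b'
   9  s[10:],s[0:]  4  'baab'
  10  s[0:],s[13:]  2  'ba'
  11  s[13:],s[8:]  3  'bab'
  12  s[8:],s[4:]  3  'bab'
  13  s[4:],s[7:]  1  'b'
  14  s[7:],s[3:]  4  'bbab'
  15  s[3:],s[6:]  2  'bb'

[0, 3, 1, 2, 3, 2, 3, 0, 1, 4, 2, 3, 3, 1, 4, 2]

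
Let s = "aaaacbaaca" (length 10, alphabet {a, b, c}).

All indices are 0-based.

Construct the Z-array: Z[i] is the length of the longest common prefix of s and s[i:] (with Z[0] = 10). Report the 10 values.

[10, 3, 2, 1, 0, 0, 2, 1, 0, 1]

Z[0]=10
i=1: i≥r, start 0; Z[1]=3 grow→box=[1,4)
i=2: min(r-i=2, Z[1]=3)=2; Z[2]=2
i=3: min(r-i=1, Z[2]=2)=1; Z[3]=1
i=4: i≥r, start 0; Z[4]=0
i=5: i≥r, start 0; Z[5]=0
i=6: i≥r, start 0; Z[6]=2 grow→box=[6,8)
i=7: min(r-i=1, Z[1]=3)=1; Z[7]=1
i=8: i≥r, start 0; Z[8]=0
i=9: i≥r, start 0; Z[9]=1 grow→box=[9,10)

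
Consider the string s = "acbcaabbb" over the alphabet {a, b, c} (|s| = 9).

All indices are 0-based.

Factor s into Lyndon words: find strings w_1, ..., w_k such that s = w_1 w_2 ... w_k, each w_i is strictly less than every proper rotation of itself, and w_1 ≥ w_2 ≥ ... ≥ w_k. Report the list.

emit factor 1: 'acbc' (i=0, period=4)
emit factor 2: 'aabbb' (i=4, period=5)

["acbc", "aabbb"]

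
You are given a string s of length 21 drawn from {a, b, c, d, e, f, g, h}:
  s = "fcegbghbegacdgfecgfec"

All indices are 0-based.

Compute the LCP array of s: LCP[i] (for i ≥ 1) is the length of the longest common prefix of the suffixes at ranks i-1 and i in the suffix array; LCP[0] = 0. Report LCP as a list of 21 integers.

rank→(start, suffix):
  0 → (10, 'acdgfecgfec')
  1 → (7, 'begacdgfecgfec')
  2 → (4, 'bghbegacdgfecgfec')
  3 → (20, 'c')
  4 → (11, 'cdgfecgfec')
  5 → (1, 'cegbghbegacdgfecgfec')
  6 → (16, 'cgfec')
  7 → (12, 'dgfecgfec')
  8 → (19, 'ec')
  9 → (15, 'ecgfec')
  10 → (8, 'egacdgfecgfec')
  11 → (2, 'egbghbegacdgfecgfec')
  12 → (0, 'fcegbghbegacdgfecgfec')
  13 → (18, 'fec')
  14 → (14, 'fecgfec')
  15 → (9, 'gacdgfecgfec')
  16 → (3, 'gbghbegacdgfecgfec')
  17 → (17, 'gfec')
  18 → (13, 'gfecgfec')
  19 → (5, 'ghbegacdgfecgfec')
  20 → (6, 'hbegacdgfecgfec')

SA = [10, 7, 4, 20, 11, 1, 16, 12, 19, 15, 8, 2, 0, 18, 14, 9, 3, 17, 13, 5, 6]
i: (SA[i-1],SA[i]) lcp shared
  1: (10,7) 0 ''
  2: (7,4) 1 'b'
  3: (4,20) 0 ''
  4: (20,11) 1 'c'
  5: (11,1) 1 'c'
  6: (1,16) 1 'c'
  7: (16,12) 0 ''
  8: (12,19) 0 ''
  9: (19,15) 2 'ec'
  10: (15,8) 1 'e'
  11: (8,2) 2 'eg'
  12: (2,0) 0 ''
  13: (0,18) 1 'f'
  14: (18,14) 3 'fec'
  15: (14,9) 0 ''
  16: (9,3) 1 'g'
  17: (3,17) 1 'g'
  18: (17,13) 4 'gfec'
  19: (13,5) 1 'g'
  20: (5,6) 0 ''

[0, 0, 1, 0, 1, 1, 1, 0, 0, 2, 1, 2, 0, 1, 3, 0, 1, 1, 4, 1, 0]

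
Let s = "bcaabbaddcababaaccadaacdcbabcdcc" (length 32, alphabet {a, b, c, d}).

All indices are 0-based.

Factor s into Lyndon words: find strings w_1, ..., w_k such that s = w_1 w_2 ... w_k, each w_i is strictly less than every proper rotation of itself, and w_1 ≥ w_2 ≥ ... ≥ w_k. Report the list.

emit factor 1: 'bc' (i=0, period=2)
emit factor 2: 'aabbaddcababaaccadaacdcbabcdcc' (i=2, period=30)

["bc", "aabbaddcababaaccadaacdcbabcdcc"]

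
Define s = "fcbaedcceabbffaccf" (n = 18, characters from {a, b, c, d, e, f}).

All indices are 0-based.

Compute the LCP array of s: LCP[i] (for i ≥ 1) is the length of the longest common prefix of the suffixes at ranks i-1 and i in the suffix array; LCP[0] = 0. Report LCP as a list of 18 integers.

rank→(start, suffix):
  0 → (9, 'abbffaccf')
  1 → (14, 'accf')
  2 → (3, 'aedcceabbffaccf')
  3 → (2, 'baedcceabbffaccf')
  4 → (10, 'bbffaccf')
  5 → (11, 'bffaccf')
  6 → (1, 'cbaedcceabbffaccf')
  7 → (6, 'cceabbffaccf')
  8 → (15, 'ccf')
  9 → (7, 'ceabbffaccf')
  10 → (16, 'cf')
  11 → (5, 'dcceabbffaccf')
  12 → (8, 'eabbffaccf')
  13 → (4, 'edcceabbffaccf')
  14 → (17, 'f')
  15 → (13, 'faccf')
  16 → (0, 'fcbaedcceabbffaccf')
  17 → (12, 'ffaccf')

SA = [9, 14, 3, 2, 10, 11, 1, 6, 15, 7, 16, 5, 8, 4, 17, 13, 0, 12]
rank  pair      lcp
   1  s[9:],s[14:]  1  'a'
   2  s[14:],s[3:]  1  'a'
   3  s[3:],s[2:]  0  ''
   4  s[2:],s[10:]  1  'b'
   5  s[10:],s[11:]  1  'b'
   6  s[11:],s[1:]  0  ''
   7  s[1:],s[6:]  1  'c'
   8  s[6:],s[15:]  2  'cc'
   9  s[15:],s[7:]  1  'c'
  10  s[7:],s[16:]  1  'c'
  11  s[16:],s[5:]  0  ''
  12  s[5:],s[8:]  0  ''
  13  s[8:],s[4:]  1  'e'
  14  s[4:],s[17:]  0  ''
  15  s[17:],s[13:]  1  'f'
  16  s[13:],s[0:]  1  'f'
  17  s[0:],s[12:]  1  'f'

[0, 1, 1, 0, 1, 1, 0, 1, 2, 1, 1, 0, 0, 1, 0, 1, 1, 1]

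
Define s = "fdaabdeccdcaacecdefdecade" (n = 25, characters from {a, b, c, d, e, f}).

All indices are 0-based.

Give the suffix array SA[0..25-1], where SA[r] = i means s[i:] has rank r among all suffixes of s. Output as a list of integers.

[2, 11, 3, 12, 22, 4, 10, 21, 7, 8, 15, 13, 1, 9, 23, 19, 5, 16, 24, 20, 6, 14, 17, 0, 18]

rank | idx | suffix
   0 |   2 | aabdeccdcaacecdefdecade
   1 |  11 | aacecdefdecade
   2 |   3 | abdeccdcaacecdefdecade
   3 |  12 | acecdefdecade
   4 |  22 | ade
   5 |   4 | bdeccdcaacecdefdecade
   6 |  10 | caacecdefdecade
   7 |  21 | cade
   8 |   7 | ccdcaacecdefdecade
   9 |   8 | cdcaacecdefdecade
  10 |  15 | cdefdecade
  11 |  13 | cecdefdecade
  12 |   1 | daabdeccdcaacecdefdecade
  13 |   9 | dcaacecdefdecade
  14 |  23 | de
  15 |  19 | decade
  16 |   5 | deccdcaacecdefdecade
  17 |  16 | defdecade
  18 |  24 | e
  19 |  20 | ecade
  20 |   6 | eccdcaacecdefdecade
  21 |  14 | ecdefdecade
  22 |  17 | efdecade
  23 |   0 | fdaabdeccdcaacecdefdecade
  24 |  18 | fdecade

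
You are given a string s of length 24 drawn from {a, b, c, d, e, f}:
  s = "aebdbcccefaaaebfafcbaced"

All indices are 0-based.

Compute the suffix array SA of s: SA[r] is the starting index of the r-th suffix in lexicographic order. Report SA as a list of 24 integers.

[10, 11, 20, 0, 12, 16, 19, 4, 2, 14, 18, 5, 6, 21, 7, 23, 3, 1, 13, 22, 8, 9, 15, 17]

rank | idx | suffix
   0 |  10 | aaaebfafcbaced
   1 |  11 | aaebfafcbaced
   2 |  20 | aced
   3 |   0 | aebdbcccefaaaebfafcbaced
   4 |  12 | aebfafcbaced
   5 |  16 | afcbaced
   6 |  19 | baced
   7 |   4 | bcccefaaaebfafcbaced
   8 |   2 | bdbcccefaaaebfafcbaced
   9 |  14 | bfafcbaced
  10 |  18 | cbaced
  11 |   5 | cccefaaaebfafcbaced
  12 |   6 | ccefaaaebfafcbaced
  13 |  21 | ced
  14 |   7 | cefaaaebfafcbaced
  15 |  23 | d
  16 |   3 | dbcccefaaaebfafcbaced
  17 |   1 | ebdbcccefaaaebfafcbaced
  18 |  13 | ebfafcbaced
  19 |  22 | ed
  20 |   8 | efaaaebfafcbaced
  21 |   9 | faaaebfafcbaced
  22 |  15 | fafcbaced
  23 |  17 | fcbaced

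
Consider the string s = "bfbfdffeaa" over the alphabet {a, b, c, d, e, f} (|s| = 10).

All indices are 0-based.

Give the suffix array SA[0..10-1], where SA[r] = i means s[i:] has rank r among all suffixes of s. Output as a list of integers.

[9, 8, 0, 2, 4, 7, 1, 3, 6, 5]

sorted suffixes:
  #0 SA[0]=9  'a'
  #1 SA[1]=8  'aa'
  #2 SA[2]=0  'bfbfdffeaa'
  #3 SA[3]=2  'bfdffeaa'
  #4 SA[4]=4  'dffeaa'
  #5 SA[5]=7  'eaa'
  #6 SA[6]=1  'fbfdffeaa'
  #7 SA[7]=3  'fdffeaa'
  #8 SA[8]=6  'feaa'
  #9 SA[9]=5  'ffeaa'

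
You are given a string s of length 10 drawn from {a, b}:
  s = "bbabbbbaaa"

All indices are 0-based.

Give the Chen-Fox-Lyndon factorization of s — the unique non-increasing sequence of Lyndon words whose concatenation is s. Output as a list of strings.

["b", "b", "abbbb", "a", "a", "a"]

emit factor 1: 'b' (i=0, period=1)
emit factor 2: 'b' (i=1, period=1)
emit factor 3: 'abbbb' (i=2, period=5)
emit factor 4: 'a' (i=7, period=1)
emit factor 5: 'a' (i=8, period=1)
emit factor 6: 'a' (i=9, period=1)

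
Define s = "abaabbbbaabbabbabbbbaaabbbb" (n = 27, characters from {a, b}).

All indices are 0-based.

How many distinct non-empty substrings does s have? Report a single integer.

sorted suffixes:
  #0 SA[0]=20  'aaabbbb'
  #1 SA[1]=8  'aabbabbabbbbaaabbbb'
  #2 SA[2]=21  'aabbbb'
  #3 SA[3]=2  'aabbbbaabbabbabbbbaaabbbb'
  #4 SA[4]=0  'abaabbbbaabbabbabbbbaaabbbb'
  #5 SA[5]=9  'abbabbabbbbaaabbbb'
  #6 SA[6]=12  'abbabbbbaaabbbb'
  #7 SA[7]=22  'abbbb'
  #8 SA[8]=15  'abbbbaaabbbb'
  #9 SA[9]=3  'abbbbaabbabbabbbbaaabbbb'
  #10 SA[10]=26  'b'
  #11 SA[11]=19  'baaabbbb'
  #12 SA[12]=7  'baabbabbabbbbaaabbbb'
  #13 SA[13]=1  'baabbbbaabbabbabbbbaaabbbb'
  #14 SA[14]=11  'babbabbbbaaabbbb'
  #15 SA[15]=14  'babbbbaaabbbb'
  #16 SA[16]=25  'bb'
  #17 SA[17]=18  'bbaaabbbb'
  #18 SA[18]=6  'bbaabbabbabbbbaaabbbb'
  #19 SA[19]=10  'bbabbabbbbaaabbbb'
  #20 SA[20]=13  'bbabbbbaaabbbb'
  #21 SA[21]=24  'bbb'
  #22 SA[22]=17  'bbbaaabbbb'
  #23 SA[23]=5  'bbbaabbabbabbbbaaabbbb'
  #24 SA[24]=23  'bbbb'
  #25 SA[25]=16  'bbbbaaabbbb'
  #26 SA[26]=4  'bbbbaabbabbabbbbaaabbbb'

SA = [20, 8, 21, 2, 0, 9, 12, 22, 15, 3, 26, 19, 7, 1, 11, 14, 25, 18, 6, 10, 13, 24, 17, 5, 23, 16, 4]
rank  pair      lcp
   1  s[20:],s[8:]  2  'aa'
   2  s[8:],s[21:]  4  'aabb'
   3  s[21:],s[2:]  6  'aabbbb'
   4  s[2:],s[0:]  1  'a'
   5  s[0:],s[9:]  2  'ab'
   6  s[9:],s[12:]  6  'abbabb'
   7  s[12:],s[22:]  3  'abb'
   8  s[22:],s[15:]  5  'abbbb'
   9  s[15:],s[3:]  7  'abbbbaa'
  10  s[3:],s[26:]  0  ''
  11  s[26:],s[19:]  1  'b'
  12  s[19:],s[7:]  3  'baa'
  13  s[7:],s[1:]  5  'baabb'
  14  s[1:],s[11:]  2  'ba'
  15  s[11:],s[14:]  4  'babb'
  16  s[14:],s[25:]  1  'b'
  17  s[25:],s[18:]  2  'bb'
  18  s[18:],s[6:]  4  'bbaa'
  19  s[6:],s[10:]  3  'bba'
  20  s[10:],s[13:]  5  'bbabb'
  21  s[13:],s[24:]  2  'bb'
  22  s[24:],s[17:]  3  'bbb'
  23  s[17:],s[5:]  5  'bbbaa'
  24  s[5:],s[23:]  3  'bbb'
  25  s[23:],s[16:]  4  'bbbb'
  26  s[16:],s[4:]  6  'bbbbaa'

n(n+1)/2 = 27·28/2 = 378
Σ LCP = 0 + 2 + 4 + 6 + 1 + 2 + 6 + 3 + 5 + 7 + 0 + 1 + 3 + 5 + 2 + 4 + 1 + 2 + 4 + 3 + 5 + 2 + 3 + 5 + 3 + 4 + 6 = 89
distinct = 378 − 89 = 289

289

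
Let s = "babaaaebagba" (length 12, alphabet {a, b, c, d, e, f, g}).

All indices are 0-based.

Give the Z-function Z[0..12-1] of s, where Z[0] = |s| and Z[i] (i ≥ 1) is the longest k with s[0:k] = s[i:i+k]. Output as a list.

[12, 0, 2, 0, 0, 0, 0, 2, 0, 0, 2, 0]

Z[0]=12
i=1: i≥r, start 0; Z[1]=0
i=2: i≥r, start 0; Z[2]=2 extend→box=[2,4)
i=3: min(r-i=1, Z[1]=0)=0; Z[3]=0
i=4: i≥r, start 0; Z[4]=0
i=5: i≥r, start 0; Z[5]=0
i=6: i≥r, start 0; Z[6]=0
i=7: i≥r, start 0; Z[7]=2 extend→box=[7,9)
i=8: min(r-i=1, Z[1]=0)=0; Z[8]=0
i=9: i≥r, start 0; Z[9]=0
i=10: i≥r, start 0; Z[10]=2 extend→box=[10,12)
i=11: min(r-i=1, Z[1]=0)=0; Z[11]=0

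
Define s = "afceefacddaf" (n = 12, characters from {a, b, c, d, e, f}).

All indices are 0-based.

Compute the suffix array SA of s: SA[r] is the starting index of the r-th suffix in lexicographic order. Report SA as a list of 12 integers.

[6, 10, 0, 7, 2, 9, 8, 3, 4, 11, 5, 1]

rank→(start, suffix):
  0 → (6, 'acddaf')
  1 → (10, 'af')
  2 → (0, 'afceefacddaf')
  3 → (7, 'cddaf')
  4 → (2, 'ceefacddaf')
  5 → (9, 'daf')
  6 → (8, 'ddaf')
  7 → (3, 'eefacddaf')
  8 → (4, 'efacddaf')
  9 → (11, 'f')
  10 → (5, 'facddaf')
  11 → (1, 'fceefacddaf')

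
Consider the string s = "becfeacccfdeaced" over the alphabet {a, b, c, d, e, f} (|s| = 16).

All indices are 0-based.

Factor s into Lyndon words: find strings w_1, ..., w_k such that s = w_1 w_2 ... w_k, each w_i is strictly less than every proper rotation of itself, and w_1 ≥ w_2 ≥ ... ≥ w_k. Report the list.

["becfe", "acccfdeaced"]

emit factor 1: 'becfe' (i=0, period=5)
emit factor 2: 'acccfdeaced' (i=5, period=11)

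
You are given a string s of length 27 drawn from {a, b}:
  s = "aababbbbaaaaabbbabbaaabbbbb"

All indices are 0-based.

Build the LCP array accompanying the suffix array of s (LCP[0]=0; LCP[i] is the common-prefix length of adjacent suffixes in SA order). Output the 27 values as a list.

sorted suffixes:
  #0 SA[0]=8  'aaaaabbbabbaaabbbbb'
  #1 SA[1]=9  'aaaabbbabbaaabbbbb'
  #2 SA[2]=10  'aaabbbabbaaabbbbb'
  #3 SA[3]=19  'aaabbbbb'
  #4 SA[4]=0  'aababbbbaaaaabbbabbaaabbbbb'
  #5 SA[5]=11  'aabbbabbaaabbbbb'
  #6 SA[6]=20  'aabbbbb'
  #7 SA[7]=1  'ababbbbaaaaabbbabbaaabbbbb'
  #8 SA[8]=16  'abbaaabbbbb'
  #9 SA[9]=12  'abbbabbaaabbbbb'
  #10 SA[10]=3  'abbbbaaaaabbbabbaaabbbbb'
  #11 SA[11]=21  'abbbbb'
  #12 SA[12]=26  'b'
  #13 SA[13]=7  'baaaaabbbabbaaabbbbb'
  #14 SA[14]=18  'baaabbbbb'
  #15 SA[15]=15  'babbaaabbbbb'
  #16 SA[16]=2  'babbbbaaaaabbbabbaaabbbbb'
  #17 SA[17]=25  'bb'
  #18 SA[18]=6  'bbaaaaabbbabbaaabbbbb'
  #19 SA[19]=17  'bbaaabbbbb'
  #20 SA[20]=14  'bbabbaaabbbbb'
  #21 SA[21]=24  'bbb'
  #22 SA[22]=5  'bbbaaaaabbbabbaaabbbbb'
  #23 SA[23]=13  'bbbabbaaabbbbb'
  #24 SA[24]=23  'bbbb'
  #25 SA[25]=4  'bbbbaaaaabbbabbaaabbbbb'
  #26 SA[26]=22  'bbbbb'

SA = [8, 9, 10, 19, 0, 11, 20, 1, 16, 12, 3, 21, 26, 7, 18, 15, 2, 25, 6, 17, 14, 24, 5, 13, 23, 4, 22]
rank  pair      lcp
   1  s[8:],s[9:]  4  'aaaa'
   2  s[9:],s[10:]  3  'aaa'
   3  s[10:],s[19:]  6  'aaabbb'
   4  s[19:],s[0:]  2  'aa'
   5  s[0:],s[11:]  3  'aab'
   6  s[11:],s[20:]  5  'aabbb'
   7  s[20:],s[1:]  1  'a'
   8  s[1:],s[16:]  2  'ab'
   9  s[16:],s[12:]  3  'abb'
  10  s[12:],s[3:]  4  'abbb'
  11  s[3:],s[21:]  5  'abbbb'
  12  s[21:],s[26:]  0  ''
  13  s[26:],s[7:]  1  'b'
  14  s[7:],s[18:]  4  'baaa'
  15  s[18:],s[15:]  2  'ba'
  16  s[15:],s[2:]  4  'babb'
  17  s[2:],s[25:]  1  'b'
  18  s[25:],s[6:]  2  'bb'
  19  s[6:],s[17:]  5  'bbaaa'
  20  s[17:],s[14:]  3  'bba'
  21  s[14:],s[24:]  2  'bb'
  22  s[24:],s[5:]  3  'bbb'
  23  s[5:],s[13:]  4  'bbba'
  24  s[13:],s[23:]  3  'bbb'
  25  s[23:],s[4:]  4  'bbbb'
  26  s[4:],s[22:]  4  'bbbb'

[0, 4, 3, 6, 2, 3, 5, 1, 2, 3, 4, 5, 0, 1, 4, 2, 4, 1, 2, 5, 3, 2, 3, 4, 3, 4, 4]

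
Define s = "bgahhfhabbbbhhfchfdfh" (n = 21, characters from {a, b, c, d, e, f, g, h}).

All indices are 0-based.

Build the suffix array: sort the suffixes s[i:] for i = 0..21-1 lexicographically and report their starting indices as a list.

[7, 2, 8, 9, 10, 0, 11, 15, 18, 14, 17, 19, 5, 1, 20, 6, 13, 16, 4, 12, 3]

rank | idx | suffix
   0 |   7 | abbbbhhfchfdfh
   1 |   2 | ahhfhabbbbhhfchfdfh
   2 |   8 | bbbbhhfchfdfh
   3 |   9 | bbbhhfchfdfh
   4 |  10 | bbhhfchfdfh
   5 |   0 | bgahhfhabbbbhhfchfdfh
   6 |  11 | bhhfchfdfh
   7 |  15 | chfdfh
   8 |  18 | dfh
   9 |  14 | fchfdfh
  10 |  17 | fdfh
  11 |  19 | fh
  12 |   5 | fhabbbbhhfchfdfh
  13 |   1 | gahhfhabbbbhhfchfdfh
  14 |  20 | h
  15 |   6 | habbbbhhfchfdfh
  16 |  13 | hfchfdfh
  17 |  16 | hfdfh
  18 |   4 | hfhabbbbhhfchfdfh
  19 |  12 | hhfchfdfh
  20 |   3 | hhfhabbbbhhfchfdfh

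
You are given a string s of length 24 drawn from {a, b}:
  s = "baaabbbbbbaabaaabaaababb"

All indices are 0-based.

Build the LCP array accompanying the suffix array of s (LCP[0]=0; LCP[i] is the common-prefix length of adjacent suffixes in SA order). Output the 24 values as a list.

[0, 5, 4, 2, 8, 4, 3, 1, 7, 3, 2, 3, 0, 1, 6, 5, 3, 2, 1, 2, 2, 3, 4, 5]

sorted suffixes:
  #0 SA[0]=13  'aaabaaababb'
  #1 SA[1]=17  'aaababb'
  #2 SA[2]=1  'aaabbbbbbaabaaabaaababb'
  #3 SA[3]=10  'aabaaabaaababb'
  #4 SA[4]=14  'aabaaababb'
  #5 SA[5]=18  'aababb'
  #6 SA[6]=2  'aabbbbbbaabaaabaaababb'
  #7 SA[7]=11  'abaaabaaababb'
  #8 SA[8]=15  'abaaababb'
  #9 SA[9]=19  'ababb'
  #10 SA[10]=21  'abb'
  #11 SA[11]=3  'abbbbbbaabaaabaaababb'
  #12 SA[12]=23  'b'
  #13 SA[13]=12  'baaabaaababb'
  #14 SA[14]=16  'baaababb'
  #15 SA[15]=0  'baaabbbbbbaabaaabaaababb'
  #16 SA[16]=9  'baabaaabaaababb'
  #17 SA[17]=20  'babb'
  #18 SA[18]=22  'bb'
  #19 SA[19]=8  'bbaabaaabaaababb'
  #20 SA[20]=7  'bbbaabaaabaaababb'
  #21 SA[21]=6  'bbbbaabaaabaaababb'
  #22 SA[22]=5  'bbbbbaabaaabaaababb'
  #23 SA[23]=4  'bbbbbbaabaaabaaababb'

SA = [13, 17, 1, 10, 14, 18, 2, 11, 15, 19, 21, 3, 23, 12, 16, 0, 9, 20, 22, 8, 7, 6, 5, 4]
[i] adj suffixes → lcp
  [1] 13/17 → 5 ('aaaba')
  [2] 17/1 → 4 ('aaab')
  [3] 1/10 → 2 ('aa')
  [4] 10/14 → 8 ('aabaaaba')
  [5] 14/18 → 4 ('aaba')
  [6] 18/2 → 3 ('aab')
  [7] 2/11 → 1 ('a')
  [8] 11/15 → 7 ('abaaaba')
  [9] 15/19 → 3 ('aba')
  [10] 19/21 → 2 ('ab')
  [11] 21/3 → 3 ('abb')
  [12] 3/23 → 0 ('')
  [13] 23/12 → 1 ('b')
  [14] 12/16 → 6 ('baaaba')
  [15] 16/0 → 5 ('baaab')
  [16] 0/9 → 3 ('baa')
  [17] 9/20 → 2 ('ba')
  [18] 20/22 → 1 ('b')
  [19] 22/8 → 2 ('bb')
  [20] 8/7 → 2 ('bb')
  [21] 7/6 → 3 ('bbb')
  [22] 6/5 → 4 ('bbbb')
  [23] 5/4 → 5 ('bbbbb')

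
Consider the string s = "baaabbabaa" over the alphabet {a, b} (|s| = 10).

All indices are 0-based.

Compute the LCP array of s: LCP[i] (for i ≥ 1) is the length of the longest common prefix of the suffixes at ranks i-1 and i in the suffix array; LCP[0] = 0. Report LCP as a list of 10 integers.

[0, 1, 2, 2, 1, 2, 0, 3, 2, 1]

rank→(start, suffix):
  0 → (9, 'a')
  1 → (8, 'aa')
  2 → (1, 'aaabbabaa')
  3 → (2, 'aabbabaa')
  4 → (6, 'abaa')
  5 → (3, 'abbabaa')
  6 → (7, 'baa')
  7 → (0, 'baaabbabaa')
  8 → (5, 'babaa')
  9 → (4, 'bbabaa')

SA = [9, 8, 1, 2, 6, 3, 7, 0, 5, 4]
rank  pair      lcp
   1  s[9:],s[8:]  1  'a'
   2  s[8:],s[1:]  2  'aa'
   3  s[1:],s[2:]  2  'aa'
   4  s[2:],s[6:]  1  'a'
   5  s[6:],s[3:]  2  'ab'
   6  s[3:],s[7:]  0  ''
   7  s[7:],s[0:]  3  'baa'
   8  s[0:],s[5:]  2  'ba'
   9  s[5:],s[4:]  1  'b'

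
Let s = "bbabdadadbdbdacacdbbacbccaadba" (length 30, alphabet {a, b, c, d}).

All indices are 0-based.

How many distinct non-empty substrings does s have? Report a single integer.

419

rank | idx | suffix
   0 |  29 | a
   1 |  25 | aadba
   2 |   2 | abdadadbdbdacacdbbacbccaadba
   3 |  13 | acacdbbacbccaadba
   4 |  20 | acbccaadba
   5 |  15 | acdbbacbccaadba
   6 |   5 | adadbdbdacacdbbacbccaadba
   7 |  26 | adba
   8 |   7 | adbdbdacacdbbacbccaadba
   9 |  28 | ba
  10 |   1 | babdadadbdbdacacdbbacbccaadba
  11 |  19 | bacbccaadba
  12 |   0 | bbabdadadbdbdacacdbbacbccaadba
  13 |  18 | bbacbccaadba
  14 |  22 | bccaadba
  15 |  11 | bdacacdbbacbccaadba
  16 |   3 | bdadadbdbdacacdbbacbccaadba
  17 |   9 | bdbdacacdbbacbccaadba
  18 |  24 | caadba
  19 |  14 | cacdbbacbccaadba
  20 |  21 | cbccaadba
  21 |  23 | ccaadba
  22 |  16 | cdbbacbccaadba
  23 |  12 | dacacdbbacbccaadba
  24 |   4 | dadadbdbdacacdbbacbccaadba
  25 |   6 | dadbdbdacacdbbacbccaadba
  26 |  27 | dba
  27 |  17 | dbbacbccaadba
  28 |  10 | dbdacacdbbacbccaadba
  29 |   8 | dbdbdacacdbbacbccaadba

SA = [29, 25, 2, 13, 20, 15, 5, 26, 7, 28, 1, 19, 0, 18, 22, 11, 3, 9, 24, 14, 21, 23, 16, 12, 4, 6, 27, 17, 10, 8]
rank  pair      lcp
   1  s[29:],s[25:]  1  'a'
   2  s[25:],s[2:]  1  'a'
   3  s[2:],s[13:]  1  'a'
   4  s[13:],s[20:]  2  'ac'
   5  s[20:],s[15:]  2  'ac'
   6  s[15:],s[5:]  1  'a'
   7  s[5:],s[26:]  2  'ad'
   8  s[26:],s[7:]  3  'adb'
   9  s[7:],s[28:]  0  ''
  10  s[28:],s[1:]  2  'ba'
  11  s[1:],s[19:]  2  'ba'
  12  s[19:],s[0:]  1  'b'
  13  s[0:],s[18:]  3  'bba'
  14  s[18:],s[22:]  1  'b'
  15  s[22:],s[11:]  1  'b'
  16  s[11:],s[3:]  3  'bda'
  17  s[3:],s[9:]  2  'bd'
  18  s[9:],s[24:]  0  ''
  19  s[24:],s[14:]  2  'ca'
  20  s[14:],s[21:]  1  'c'
  21  s[21:],s[23:]  1  'c'
  22  s[23:],s[16:]  1  'c'
  23  s[16:],s[12:]  0  ''
  24  s[12:],s[4:]  2  'da'
  25  s[4:],s[6:]  3  'dad'
  26  s[6:],s[27:]  1  'd'
  27  s[27:],s[17:]  2  'db'
  28  s[17:],s[10:]  2  'db'
  29  s[10:],s[8:]  3  'dbd'

n(n+1)/2 = 30·31/2 = 465
Σ LCP = 0 + 1 + 1 + 1 + 2 + 2 + 1 + 2 + 3 + 0 + 2 + 2 + 1 + 3 + 1 + 1 + 3 + 2 + 0 + 2 + 1 + 1 + 1 + 0 + 2 + 3 + 1 + 2 + 2 + 3 = 46
distinct = 465 − 46 = 419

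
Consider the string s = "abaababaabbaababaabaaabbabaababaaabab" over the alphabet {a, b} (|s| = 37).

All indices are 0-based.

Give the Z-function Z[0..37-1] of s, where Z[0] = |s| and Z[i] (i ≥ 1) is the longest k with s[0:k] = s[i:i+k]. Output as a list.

[37, 0, 1, 3, 0, 5, 0, 1, 2, 0, 0, 1, 3, 0, 6, 0, 1, 4, 0, 1, 1, 2, 0, 0, 9, 0, 1, 3, 0, 4, 0, 1, 1, 3, 0, 2, 0]

Z[0]=37
i=1: outside box; Z[1]=0
i=2: outside box; Z[2]=1 grow→box=[2,3)
i=3: outside box; Z[3]=3 grow→box=[3,6)
i=4: min(r-i=2, Z[1]=0)=0; Z[4]=0
i=5: min(r-i=1, Z[2]=1)=1; Z[5]=5 grow→box=[5,10)
i=6: min(r-i=4, Z[1]=0)=0; Z[6]=0
i=7: min(r-i=3, Z[2]=1)=1; Z[7]=1
i=8: min(r-i=2, Z[3]=3)=2; Z[8]=2
i=9: min(r-i=1, Z[4]=0)=0; Z[9]=0
i=10: outside box; Z[10]=0
i=11: outside box; Z[11]=1 grow→box=[11,12)
i=12: outside box; Z[12]=3 grow→box=[12,15)
i=13: min(r-i=2, Z[1]=0)=0; Z[13]=0
i=14: min(r-i=1, Z[2]=1)=1; Z[14]=6 grow→box=[14,20)
i=15: min(r-i=5, Z[1]=0)=0; Z[15]=0
i=16: min(r-i=4, Z[2]=1)=1; Z[16]=1
i=17: min(r-i=3, Z[3]=3)=3; Z[17]=4 grow→box=[17,21)
i=18: min(r-i=3, Z[1]=0)=0; Z[18]=0
i=19: min(r-i=2, Z[2]=1)=1; Z[19]=1
i=20: min(r-i=1, Z[3]=3)=1; Z[20]=1
i=21: outside box; Z[21]=2 grow→box=[21,23)
i=22: min(r-i=1, Z[1]=0)=0; Z[22]=0
i=23: outside box; Z[23]=0
i=24: outside box; Z[24]=9 grow→box=[24,33)
i=25: min(r-i=8, Z[1]=0)=0; Z[25]=0
i=26: min(r-i=7, Z[2]=1)=1; Z[26]=1
i=27: min(r-i=6, Z[3]=3)=3; Z[27]=3
i=28: min(r-i=5, Z[4]=0)=0; Z[28]=0
i=29: min(r-i=4, Z[5]=5)=4; Z[29]=4
i=30: min(r-i=3, Z[6]=0)=0; Z[30]=0
i=31: min(r-i=2, Z[7]=1)=1; Z[31]=1
i=32: min(r-i=1, Z[8]=2)=1; Z[32]=1
i=33: outside box; Z[33]=3 grow→box=[33,36)
i=34: min(r-i=2, Z[1]=0)=0; Z[34]=0
i=35: min(r-i=1, Z[2]=1)=1; Z[35]=2 grow→box=[35,37)
i=36: min(r-i=1, Z[1]=0)=0; Z[36]=0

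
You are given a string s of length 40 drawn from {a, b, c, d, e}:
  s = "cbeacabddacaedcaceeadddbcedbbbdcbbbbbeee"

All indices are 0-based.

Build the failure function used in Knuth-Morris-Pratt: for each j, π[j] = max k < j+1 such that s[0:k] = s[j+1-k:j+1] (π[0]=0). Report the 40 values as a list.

[0, 0, 0, 0, 1, 0, 0, 0, 0, 0, 1, 0, 0, 0, 1, 0, 1, 0, 0, 0, 0, 0, 0, 0, 1, 0, 0, 0, 0, 0, 0, 1, 2, 0, 0, 0, 0, 0, 0, 0]

π[0] = 0
j=1 s[j]='b': π[1]=0 (border '')
j=2 s[j]='e': π[2]=0 (border '')
j=3 s[j]='a': π[3]=0 (border '')
j=4 s[j]='c': π[4]=1 (border 'c')
j=5 s[j]='a': k: 1→0; π[5]=0 (border '')
j=6 s[j]='b': π[6]=0 (border '')
j=7 s[j]='d': π[7]=0 (border '')
j=8 s[j]='d': π[8]=0 (border '')
j=9 s[j]='a': π[9]=0 (border '')
j=10 s[j]='c': π[10]=1 (border 'c')
j=11 s[j]='a': k: 1→0; π[11]=0 (border '')
j=12 s[j]='e': π[12]=0 (border '')
j=13 s[j]='d': π[13]=0 (border '')
j=14 s[j]='c': π[14]=1 (border 'c')
j=15 s[j]='a': k: 1→0; π[15]=0 (border '')
j=16 s[j]='c': π[16]=1 (border 'c')
j=17 s[j]='e': k: 1→0; π[17]=0 (border '')
j=18 s[j]='e': π[18]=0 (border '')
j=19 s[j]='a': π[19]=0 (border '')
j=20 s[j]='d': π[20]=0 (border '')
j=21 s[j]='d': π[21]=0 (border '')
j=22 s[j]='d': π[22]=0 (border '')
j=23 s[j]='b': π[23]=0 (border '')
j=24 s[j]='c': π[24]=1 (border 'c')
j=25 s[j]='e': k: 1→0; π[25]=0 (border '')
j=26 s[j]='d': π[26]=0 (border '')
j=27 s[j]='b': π[27]=0 (border '')
j=28 s[j]='b': π[28]=0 (border '')
j=29 s[j]='b': π[29]=0 (border '')
j=30 s[j]='d': π[30]=0 (border '')
j=31 s[j]='c': π[31]=1 (border 'c')
j=32 s[j]='b': π[32]=2 (border 'cb')
j=33 s[j]='b': k: 2→0; π[33]=0 (border '')
j=34 s[j]='b': π[34]=0 (border '')
j=35 s[j]='b': π[35]=0 (border '')
j=36 s[j]='b': π[36]=0 (border '')
j=37 s[j]='e': π[37]=0 (border '')
j=38 s[j]='e': π[38]=0 (border '')
j=39 s[j]='e': π[39]=0 (border '')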